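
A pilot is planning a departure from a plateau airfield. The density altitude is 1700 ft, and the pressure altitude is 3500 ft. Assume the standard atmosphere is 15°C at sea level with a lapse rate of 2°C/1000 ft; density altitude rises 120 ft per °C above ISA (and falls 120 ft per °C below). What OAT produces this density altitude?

Density altitude − pressure altitude = 1700 − 3500 = -1800 ft.
At 120 ft/°C that is an ISA deviation of -1800/120 = -15°C.
ISA temperature at 3500 ft = 15 − 2 × (3500/1000) = 8°C.
OAT = ISA + deviation = 8 + (-15) = -7°C.

-7°C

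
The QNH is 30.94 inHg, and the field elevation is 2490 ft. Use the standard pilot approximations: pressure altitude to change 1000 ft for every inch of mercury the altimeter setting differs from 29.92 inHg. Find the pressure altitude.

Pressure correction = (29.92 − 30.94) × 1000 = -1020 ft.
Pressure altitude = 2490 + (-1020) = 1470 ft.

1470 ft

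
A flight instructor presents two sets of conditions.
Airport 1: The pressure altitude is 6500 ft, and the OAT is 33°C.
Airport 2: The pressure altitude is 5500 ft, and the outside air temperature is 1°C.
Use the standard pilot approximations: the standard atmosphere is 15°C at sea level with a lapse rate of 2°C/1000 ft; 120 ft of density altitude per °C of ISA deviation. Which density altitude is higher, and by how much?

Airport 1 by 5080 ft

Airport 1: ISA temp = 2°C, deviation +31°C, DA = 6500 + 120 × 31 = 10220 ft.
Airport 2: ISA temp = 4°C, deviation -3°C, DA = 5500 + 120 × (-3) = 5140 ft.
Airport 1 is higher by 10220 − 5140 = 5080 ft.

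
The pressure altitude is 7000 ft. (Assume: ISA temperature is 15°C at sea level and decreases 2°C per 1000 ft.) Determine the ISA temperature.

1°C

ISA temperature = 15 − 2 × (7000/1000) = 15 − 14 = 1°C.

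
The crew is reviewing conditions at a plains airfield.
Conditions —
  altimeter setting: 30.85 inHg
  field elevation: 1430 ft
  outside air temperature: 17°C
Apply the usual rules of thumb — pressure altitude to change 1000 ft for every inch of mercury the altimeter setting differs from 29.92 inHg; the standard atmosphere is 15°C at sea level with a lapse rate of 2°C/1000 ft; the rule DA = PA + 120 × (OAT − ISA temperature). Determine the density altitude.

Pressure altitude = 1430 + (29.92 − 30.85) × 1000 = 1430 + (-930) = 500 ft.
ISA temperature at 500 ft = 15 − 2 × (500/1000) = 14°C.
ISA deviation = 17 − 14 = +3°C.
Density altitude = 500 + 120 × (3) = 860 ft.

860 ft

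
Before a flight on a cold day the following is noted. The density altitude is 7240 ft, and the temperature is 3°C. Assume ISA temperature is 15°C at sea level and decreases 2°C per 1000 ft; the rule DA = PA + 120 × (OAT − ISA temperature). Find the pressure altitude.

DA = PA + 120 × (OAT − (15 − 2·PA/1000)) = PA + 120·OAT − 1800 + 0.24·PA = 1.24·PA + 120·OAT − 1800.
So 1.24·PA = 7240 − 120 × 3 + 1800 = 8680.
PA = 8680 / 1.24 = 7000 ft.

7000 ft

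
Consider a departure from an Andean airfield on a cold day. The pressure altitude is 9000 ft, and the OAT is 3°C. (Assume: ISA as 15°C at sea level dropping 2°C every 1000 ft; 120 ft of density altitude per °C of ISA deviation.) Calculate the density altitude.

ISA temperature at 9000 ft = 15 − 2 × (9000/1000) = -3°C.
ISA deviation = 3 − (-3) = +6°C.
Density altitude = 9000 + 120 × (6) = 9000 + (+720) = 9720 ft.

9720 ft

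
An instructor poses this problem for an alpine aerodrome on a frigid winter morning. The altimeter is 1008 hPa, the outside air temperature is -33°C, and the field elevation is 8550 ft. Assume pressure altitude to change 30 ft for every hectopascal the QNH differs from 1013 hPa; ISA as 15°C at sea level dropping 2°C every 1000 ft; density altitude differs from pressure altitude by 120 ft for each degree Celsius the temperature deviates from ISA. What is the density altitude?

5028 ft

Pressure altitude = 8550 + (1013 − 1008) × 30 = 8550 + (+150) = 8700 ft.
ISA temperature at 8700 ft = 15 − 2 × (8700/1000) = -2.4°C.
ISA deviation = -33 − (-2.4) = -30.6°C.
Density altitude = 8700 + 120 × (-30.6) = 5028 ft.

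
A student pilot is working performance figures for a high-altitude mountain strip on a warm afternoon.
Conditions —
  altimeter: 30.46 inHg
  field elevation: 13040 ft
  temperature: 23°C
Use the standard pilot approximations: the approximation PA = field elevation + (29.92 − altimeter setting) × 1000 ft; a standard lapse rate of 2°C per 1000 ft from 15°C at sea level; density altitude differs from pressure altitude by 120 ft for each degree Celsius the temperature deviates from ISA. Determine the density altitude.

16460 ft

Pressure altitude = 13040 + (29.92 − 30.46) × 1000 = 13040 + (-540) = 12500 ft.
ISA temperature at 12500 ft = 15 − 2 × (12500/1000) = -10°C.
ISA deviation = 23 − (-10) = +33°C.
Density altitude = 12500 + 120 × (33) = 16460 ft.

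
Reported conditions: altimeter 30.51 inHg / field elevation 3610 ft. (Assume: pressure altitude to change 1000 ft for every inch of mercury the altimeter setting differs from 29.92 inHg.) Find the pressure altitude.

3020 ft

Pressure correction = (29.92 − 30.51) × 1000 = -590 ft.
Pressure altitude = 3610 + (-590) = 3020 ft.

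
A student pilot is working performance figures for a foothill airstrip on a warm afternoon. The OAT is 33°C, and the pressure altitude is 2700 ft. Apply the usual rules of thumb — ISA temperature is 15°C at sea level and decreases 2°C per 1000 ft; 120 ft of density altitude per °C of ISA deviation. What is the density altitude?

5508 ft

ISA temperature at 2700 ft = 15 − 2 × (2700/1000) = 9.6°C.
ISA deviation = 33 − 9.6 = +23.4°C.
Density altitude = 2700 + 120 × (23.4) = 2700 + (+2808) = 5508 ft.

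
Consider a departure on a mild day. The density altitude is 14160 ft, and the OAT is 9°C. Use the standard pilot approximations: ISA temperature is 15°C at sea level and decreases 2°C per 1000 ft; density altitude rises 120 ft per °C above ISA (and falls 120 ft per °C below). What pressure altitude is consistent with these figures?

12000 ft

DA = PA + 120 × (OAT − (15 − 2·PA/1000)) = PA + 120·OAT − 1800 + 0.24·PA = 1.24·PA + 120·OAT − 1800.
So 1.24·PA = 14160 − 120 × 9 + 1800 = 14880.
PA = 14880 / 1.24 = 12000 ft.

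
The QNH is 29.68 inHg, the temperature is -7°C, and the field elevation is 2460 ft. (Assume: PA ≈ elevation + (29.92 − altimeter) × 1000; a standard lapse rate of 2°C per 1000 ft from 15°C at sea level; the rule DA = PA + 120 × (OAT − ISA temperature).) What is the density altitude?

708 ft

Pressure altitude = 2460 + (29.92 − 29.68) × 1000 = 2460 + (+240) = 2700 ft.
ISA temperature at 2700 ft = 15 − 2 × (2700/1000) = 9.6°C.
ISA deviation = -7 − 9.6 = -16.6°C.
Density altitude = 2700 + 120 × (-16.6) = 708 ft.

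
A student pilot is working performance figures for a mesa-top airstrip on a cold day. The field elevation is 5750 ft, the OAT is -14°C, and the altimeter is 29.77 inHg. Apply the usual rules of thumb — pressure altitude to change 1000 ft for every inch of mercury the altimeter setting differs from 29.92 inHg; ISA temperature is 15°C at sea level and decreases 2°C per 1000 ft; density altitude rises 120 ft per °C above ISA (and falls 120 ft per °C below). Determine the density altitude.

3836 ft

Pressure altitude = 5750 + (29.92 − 29.77) × 1000 = 5750 + (+150) = 5900 ft.
ISA temperature at 5900 ft = 15 − 2 × (5900/1000) = 3.2°C.
ISA deviation = -14 − 3.2 = -17.2°C.
Density altitude = 5900 + 120 × (-17.2) = 3836 ft.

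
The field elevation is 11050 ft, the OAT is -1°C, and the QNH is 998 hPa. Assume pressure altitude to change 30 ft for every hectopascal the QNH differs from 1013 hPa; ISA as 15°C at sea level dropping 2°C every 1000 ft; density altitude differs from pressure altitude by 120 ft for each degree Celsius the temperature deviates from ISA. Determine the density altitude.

12340 ft

Pressure altitude = 11050 + (1013 − 998) × 30 = 11050 + (+450) = 11500 ft.
ISA temperature at 11500 ft = 15 − 2 × (11500/1000) = -8°C.
ISA deviation = -1 − (-8) = +7°C.
Density altitude = 11500 + 120 × (7) = 12340 ft.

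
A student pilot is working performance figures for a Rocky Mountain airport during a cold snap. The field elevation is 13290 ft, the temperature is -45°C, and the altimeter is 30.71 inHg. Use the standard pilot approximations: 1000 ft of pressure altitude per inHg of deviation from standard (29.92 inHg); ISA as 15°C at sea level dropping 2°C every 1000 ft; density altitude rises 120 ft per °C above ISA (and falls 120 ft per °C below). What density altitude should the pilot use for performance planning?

Pressure altitude = 13290 + (29.92 − 30.71) × 1000 = 13290 + (-790) = 12500 ft.
ISA temperature at 12500 ft = 15 − 2 × (12500/1000) = -10°C.
ISA deviation = -45 − (-10) = -35°C.
Density altitude = 12500 + 120 × (-35) = 8300 ft.

8300 ft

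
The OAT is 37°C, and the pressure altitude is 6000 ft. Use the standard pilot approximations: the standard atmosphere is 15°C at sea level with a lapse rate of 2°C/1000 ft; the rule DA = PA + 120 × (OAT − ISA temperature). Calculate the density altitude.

ISA temperature at 6000 ft = 15 − 2 × (6000/1000) = 3°C.
ISA deviation = 37 − 3 = +34°C.
Density altitude = 6000 + 120 × (34) = 6000 + (+4080) = 10080 ft.

10080 ft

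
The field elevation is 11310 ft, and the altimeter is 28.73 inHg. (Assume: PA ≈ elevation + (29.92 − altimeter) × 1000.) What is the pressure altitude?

Pressure correction = (29.92 − 28.73) × 1000 = +1190 ft.
Pressure altitude = 11310 + (+1190) = 12500 ft.

12500 ft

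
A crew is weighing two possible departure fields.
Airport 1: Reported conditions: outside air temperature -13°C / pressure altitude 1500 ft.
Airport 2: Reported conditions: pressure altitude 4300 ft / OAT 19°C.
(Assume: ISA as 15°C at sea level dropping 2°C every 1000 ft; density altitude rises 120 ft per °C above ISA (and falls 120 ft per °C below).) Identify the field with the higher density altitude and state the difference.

Airport 2 by 7312 ft

Airport 1: ISA temp = 12°C, deviation -25°C, DA = 1500 + 120 × (-25) = -1500 ft.
Airport 2: ISA temp = 6.4°C, deviation +12.6°C, DA = 4300 + 120 × 12.6 = 5812 ft.
Airport 2 is higher by 5812 − (-1500) = 7312 ft.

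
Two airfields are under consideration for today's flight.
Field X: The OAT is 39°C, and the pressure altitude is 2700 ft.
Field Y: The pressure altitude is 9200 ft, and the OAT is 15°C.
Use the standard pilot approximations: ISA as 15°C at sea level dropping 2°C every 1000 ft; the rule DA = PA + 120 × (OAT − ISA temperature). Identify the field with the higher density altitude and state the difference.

Field X: ISA temp = 9.6°C, deviation +29.4°C, DA = 2700 + 120 × 29.4 = 6228 ft.
Field Y: ISA temp = -3.4°C, deviation +18.4°C, DA = 9200 + 120 × 18.4 = 11408 ft.
Field Y is higher by 11408 − 6228 = 5180 ft.

Field Y by 5180 ft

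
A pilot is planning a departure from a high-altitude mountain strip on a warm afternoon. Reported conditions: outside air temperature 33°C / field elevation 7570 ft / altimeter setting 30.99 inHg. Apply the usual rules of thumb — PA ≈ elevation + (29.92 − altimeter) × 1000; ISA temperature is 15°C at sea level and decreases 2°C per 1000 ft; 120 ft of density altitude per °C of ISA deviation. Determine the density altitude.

10220 ft

Pressure altitude = 7570 + (29.92 − 30.99) × 1000 = 7570 + (-1070) = 6500 ft.
ISA temperature at 6500 ft = 15 − 2 × (6500/1000) = 2°C.
ISA deviation = 33 − 2 = +31°C.
Density altitude = 6500 + 120 × (31) = 10220 ft.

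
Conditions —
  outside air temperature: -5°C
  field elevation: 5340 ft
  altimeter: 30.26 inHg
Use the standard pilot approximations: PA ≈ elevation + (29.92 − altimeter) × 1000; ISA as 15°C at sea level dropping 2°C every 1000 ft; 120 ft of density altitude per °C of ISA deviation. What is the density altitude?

3800 ft

Pressure altitude = 5340 + (29.92 − 30.26) × 1000 = 5340 + (-340) = 5000 ft.
ISA temperature at 5000 ft = 15 − 2 × (5000/1000) = 5°C.
ISA deviation = -5 − 5 = -10°C.
Density altitude = 5000 + 120 × (-10) = 3800 ft.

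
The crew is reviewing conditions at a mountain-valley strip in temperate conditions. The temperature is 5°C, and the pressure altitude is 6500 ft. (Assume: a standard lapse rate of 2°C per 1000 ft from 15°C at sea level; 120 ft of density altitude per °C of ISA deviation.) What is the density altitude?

ISA temperature at 6500 ft = 15 − 2 × (6500/1000) = 2°C.
ISA deviation = 5 − 2 = +3°C.
Density altitude = 6500 + 120 × (3) = 6500 + (+360) = 6860 ft.

6860 ft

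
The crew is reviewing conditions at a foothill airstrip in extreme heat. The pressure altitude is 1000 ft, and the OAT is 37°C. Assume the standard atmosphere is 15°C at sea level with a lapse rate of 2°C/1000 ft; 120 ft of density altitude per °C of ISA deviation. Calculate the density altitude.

3880 ft

ISA temperature at 1000 ft = 15 − 2 × (1000/1000) = 13°C.
ISA deviation = 37 − 13 = +24°C.
Density altitude = 1000 + 120 × (24) = 1000 + (+2880) = 3880 ft.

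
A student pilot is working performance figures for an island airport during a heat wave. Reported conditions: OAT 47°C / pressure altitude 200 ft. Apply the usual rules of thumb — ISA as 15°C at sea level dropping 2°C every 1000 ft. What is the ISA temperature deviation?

ISA+32.4°C

ISA temperature at 200 ft = 15 − 2 × (200/1000) = 14.6°C.
Deviation = OAT − ISA = 47 − 14.6 = +32.4°C.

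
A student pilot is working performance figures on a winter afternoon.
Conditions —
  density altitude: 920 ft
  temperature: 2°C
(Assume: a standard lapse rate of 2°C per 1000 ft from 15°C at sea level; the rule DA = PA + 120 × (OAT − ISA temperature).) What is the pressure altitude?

DA = PA + 120 × (OAT − (15 − 2·PA/1000)) = PA + 120·OAT − 1800 + 0.24·PA = 1.24·PA + 120·OAT − 1800.
So 1.24·PA = 920 − 120 × 2 + 1800 = 2480.
PA = 2480 / 1.24 = 2000 ft.

2000 ft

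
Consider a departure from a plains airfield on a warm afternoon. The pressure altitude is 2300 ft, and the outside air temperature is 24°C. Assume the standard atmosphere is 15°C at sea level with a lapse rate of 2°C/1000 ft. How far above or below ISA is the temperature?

ISA temperature at 2300 ft = 15 − 2 × (2300/1000) = 10.4°C.
Deviation = OAT − ISA = 24 − 10.4 = +13.6°C.

ISA+13.6°C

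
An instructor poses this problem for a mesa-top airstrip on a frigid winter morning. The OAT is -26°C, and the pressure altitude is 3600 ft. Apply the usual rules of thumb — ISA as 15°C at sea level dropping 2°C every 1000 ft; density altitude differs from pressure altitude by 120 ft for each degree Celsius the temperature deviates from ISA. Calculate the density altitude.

ISA temperature at 3600 ft = 15 − 2 × (3600/1000) = 7.8°C.
ISA deviation = -26 − 7.8 = -33.8°C.
Density altitude = 3600 + 120 × (-33.8) = 3600 + (-4056) = -456 ft.

-456 ft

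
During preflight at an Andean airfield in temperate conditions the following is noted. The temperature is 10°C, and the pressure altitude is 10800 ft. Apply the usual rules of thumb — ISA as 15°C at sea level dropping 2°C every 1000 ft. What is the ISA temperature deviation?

ISA+16.6°C

ISA temperature at 10800 ft = 15 − 2 × (10800/1000) = -6.6°C.
Deviation = OAT − ISA = 10 − (-6.6) = +16.6°C.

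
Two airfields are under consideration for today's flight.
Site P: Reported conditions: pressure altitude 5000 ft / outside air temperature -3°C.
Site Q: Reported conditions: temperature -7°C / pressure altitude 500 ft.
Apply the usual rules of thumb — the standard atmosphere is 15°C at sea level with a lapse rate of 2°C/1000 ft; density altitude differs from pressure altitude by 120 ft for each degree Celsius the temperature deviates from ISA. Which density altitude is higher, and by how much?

Site P: ISA temp = 5°C, deviation -8°C, DA = 5000 + 120 × (-8) = 4040 ft.
Site Q: ISA temp = 14°C, deviation -21°C, DA = 500 + 120 × (-21) = -2020 ft.
Site P is higher by 4040 − (-2020) = 6060 ft.

Site P by 6060 ft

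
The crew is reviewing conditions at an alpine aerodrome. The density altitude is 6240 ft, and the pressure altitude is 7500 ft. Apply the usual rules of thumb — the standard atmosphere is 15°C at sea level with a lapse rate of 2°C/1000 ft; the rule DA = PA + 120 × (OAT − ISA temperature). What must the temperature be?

-10.5°C

Density altitude − pressure altitude = 6240 − 7500 = -1260 ft.
At 120 ft/°C that is an ISA deviation of -1260/120 = -10.5°C.
ISA temperature at 7500 ft = 15 − 2 × (7500/1000) = 0°C.
OAT = ISA + deviation = 0 + (-10.5) = -10.5°C.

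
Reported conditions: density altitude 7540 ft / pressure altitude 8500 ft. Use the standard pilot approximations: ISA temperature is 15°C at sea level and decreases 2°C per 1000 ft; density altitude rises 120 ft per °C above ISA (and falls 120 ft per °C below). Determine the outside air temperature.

Density altitude − pressure altitude = 7540 − 8500 = -960 ft.
At 120 ft/°C that is an ISA deviation of -960/120 = -8°C.
ISA temperature at 8500 ft = 15 − 2 × (8500/1000) = -2°C.
OAT = ISA + deviation = -2 + (-8) = -10°C.

-10°C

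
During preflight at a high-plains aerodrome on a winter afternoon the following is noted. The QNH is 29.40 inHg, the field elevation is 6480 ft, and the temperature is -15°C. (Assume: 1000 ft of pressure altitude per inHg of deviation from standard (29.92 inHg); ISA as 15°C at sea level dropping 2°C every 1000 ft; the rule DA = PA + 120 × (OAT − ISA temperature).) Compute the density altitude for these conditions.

Pressure altitude = 6480 + (29.92 − 29.40) × 1000 = 6480 + (+520) = 7000 ft.
ISA temperature at 7000 ft = 15 − 2 × (7000/1000) = 1°C.
ISA deviation = -15 − 1 = -16°C.
Density altitude = 7000 + 120 × (-16) = 5080 ft.

5080 ft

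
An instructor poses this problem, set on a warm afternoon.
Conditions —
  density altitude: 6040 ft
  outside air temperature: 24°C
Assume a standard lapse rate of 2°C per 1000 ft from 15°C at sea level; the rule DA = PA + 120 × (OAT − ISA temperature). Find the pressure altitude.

4000 ft

DA = PA + 120 × (OAT − (15 − 2·PA/1000)) = PA + 120·OAT − 1800 + 0.24·PA = 1.24·PA + 120·OAT − 1800.
So 1.24·PA = 6040 − 120 × 24 + 1800 = 4960.
PA = 4960 / 1.24 = 4000 ft.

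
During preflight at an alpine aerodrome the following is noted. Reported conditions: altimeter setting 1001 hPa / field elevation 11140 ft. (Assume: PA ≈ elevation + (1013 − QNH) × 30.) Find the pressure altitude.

11500 ft

Pressure correction = (1013 − 1001) × 30 = +360 ft.
Pressure altitude = 11140 + (+360) = 11500 ft.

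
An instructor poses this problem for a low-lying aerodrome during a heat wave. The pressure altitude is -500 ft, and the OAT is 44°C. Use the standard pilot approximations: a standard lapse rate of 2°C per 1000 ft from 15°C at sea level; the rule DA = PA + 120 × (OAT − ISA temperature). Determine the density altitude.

2860 ft

ISA temperature at -500 ft = 15 − 2 × (-500/1000) = 16°C.
ISA deviation = 44 − 16 = +28°C.
Density altitude = -500 + 120 × (28) = -500 + (+3360) = 2860 ft.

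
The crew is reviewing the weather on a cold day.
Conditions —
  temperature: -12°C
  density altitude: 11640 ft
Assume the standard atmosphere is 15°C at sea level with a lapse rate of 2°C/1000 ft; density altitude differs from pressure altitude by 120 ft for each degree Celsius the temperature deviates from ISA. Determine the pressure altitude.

DA = PA + 120 × (OAT − (15 − 2·PA/1000)) = PA + 120·OAT − 1800 + 0.24·PA = 1.24·PA + 120·OAT − 1800.
So 1.24·PA = 11640 − 120 × (-12) + 1800 = 14880.
PA = 14880 / 1.24 = 12000 ft.

12000 ft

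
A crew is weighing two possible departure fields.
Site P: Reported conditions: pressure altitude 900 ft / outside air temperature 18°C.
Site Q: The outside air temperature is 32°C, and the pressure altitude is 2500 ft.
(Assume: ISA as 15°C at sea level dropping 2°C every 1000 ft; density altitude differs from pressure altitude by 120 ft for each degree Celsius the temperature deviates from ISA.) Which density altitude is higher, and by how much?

Site Q by 3664 ft

Site P: ISA temp = 13.2°C, deviation +4.8°C, DA = 900 + 120 × 4.8 = 1476 ft.
Site Q: ISA temp = 10°C, deviation +22°C, DA = 2500 + 120 × 22 = 5140 ft.
Site Q is higher by 5140 − 1476 = 3664 ft.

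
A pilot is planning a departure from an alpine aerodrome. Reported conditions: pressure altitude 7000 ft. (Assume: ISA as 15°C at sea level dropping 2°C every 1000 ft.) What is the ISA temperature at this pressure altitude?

1°C

ISA temperature = 15 − 2 × (7000/1000) = 15 − 14 = 1°C.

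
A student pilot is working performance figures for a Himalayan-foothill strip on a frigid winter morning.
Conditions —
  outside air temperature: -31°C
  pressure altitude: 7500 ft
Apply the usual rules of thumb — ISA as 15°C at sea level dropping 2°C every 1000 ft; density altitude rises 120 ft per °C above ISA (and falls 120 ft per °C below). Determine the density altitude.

ISA temperature at 7500 ft = 15 − 2 × (7500/1000) = 0°C.
ISA deviation = -31 − 0 = -31°C.
Density altitude = 7500 + 120 × (-31) = 7500 + (-3720) = 3780 ft.

3780 ft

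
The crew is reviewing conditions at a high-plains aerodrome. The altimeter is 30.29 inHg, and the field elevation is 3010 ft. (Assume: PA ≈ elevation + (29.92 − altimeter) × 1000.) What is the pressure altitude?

Pressure correction = (29.92 − 30.29) × 1000 = -370 ft.
Pressure altitude = 3010 + (-370) = 2640 ft.

2640 ft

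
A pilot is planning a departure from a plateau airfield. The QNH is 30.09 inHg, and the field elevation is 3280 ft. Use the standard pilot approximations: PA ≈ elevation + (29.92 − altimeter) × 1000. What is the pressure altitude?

Pressure correction = (29.92 − 30.09) × 1000 = -170 ft.
Pressure altitude = 3280 + (-170) = 3110 ft.

3110 ft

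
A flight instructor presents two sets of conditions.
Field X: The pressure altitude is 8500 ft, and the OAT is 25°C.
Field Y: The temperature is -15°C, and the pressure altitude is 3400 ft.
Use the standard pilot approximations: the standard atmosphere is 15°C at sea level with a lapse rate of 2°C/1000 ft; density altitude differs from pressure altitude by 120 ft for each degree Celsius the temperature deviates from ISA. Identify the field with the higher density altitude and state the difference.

Field X by 11124 ft

Field X: ISA temp = -2°C, deviation +27°C, DA = 8500 + 120 × 27 = 11740 ft.
Field Y: ISA temp = 8.2°C, deviation -23.2°C, DA = 3400 + 120 × (-23.2) = 616 ft.
Field X is higher by 11740 − 616 = 11124 ft.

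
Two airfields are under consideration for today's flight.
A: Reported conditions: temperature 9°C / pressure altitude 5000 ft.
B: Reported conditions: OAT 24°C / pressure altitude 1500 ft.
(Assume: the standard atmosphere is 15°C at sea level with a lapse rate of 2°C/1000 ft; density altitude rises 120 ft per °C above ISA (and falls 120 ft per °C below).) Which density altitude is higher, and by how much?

A: ISA temp = 5°C, deviation +4°C, DA = 5000 + 120 × 4 = 5480 ft.
B: ISA temp = 12°C, deviation +12°C, DA = 1500 + 120 × 12 = 2940 ft.
A is higher by 5480 − 2940 = 2540 ft.

A by 2540 ft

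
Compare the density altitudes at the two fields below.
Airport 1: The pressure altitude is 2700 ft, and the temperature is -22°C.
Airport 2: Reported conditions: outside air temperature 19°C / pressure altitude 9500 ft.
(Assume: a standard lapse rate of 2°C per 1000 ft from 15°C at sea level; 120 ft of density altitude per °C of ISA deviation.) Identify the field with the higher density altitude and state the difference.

Airport 1: ISA temp = 9.6°C, deviation -31.6°C, DA = 2700 + 120 × (-31.6) = -1092 ft.
Airport 2: ISA temp = -4°C, deviation +23°C, DA = 9500 + 120 × 23 = 12260 ft.
Airport 2 is higher by 12260 − (-1092) = 13352 ft.

Airport 2 by 13352 ft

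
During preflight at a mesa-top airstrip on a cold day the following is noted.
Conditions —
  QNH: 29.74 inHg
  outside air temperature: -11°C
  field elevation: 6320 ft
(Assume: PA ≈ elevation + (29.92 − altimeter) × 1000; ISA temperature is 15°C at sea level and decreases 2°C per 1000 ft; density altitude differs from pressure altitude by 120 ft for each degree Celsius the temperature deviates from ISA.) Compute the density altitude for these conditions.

4940 ft

Pressure altitude = 6320 + (29.92 − 29.74) × 1000 = 6320 + (+180) = 6500 ft.
ISA temperature at 6500 ft = 15 − 2 × (6500/1000) = 2°C.
ISA deviation = -11 − 2 = -13°C.
Density altitude = 6500 + 120 × (-13) = 4940 ft.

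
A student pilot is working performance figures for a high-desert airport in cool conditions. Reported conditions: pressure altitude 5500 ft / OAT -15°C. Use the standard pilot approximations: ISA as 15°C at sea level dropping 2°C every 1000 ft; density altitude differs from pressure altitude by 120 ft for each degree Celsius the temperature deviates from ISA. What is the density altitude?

3220 ft

ISA temperature at 5500 ft = 15 − 2 × (5500/1000) = 4°C.
ISA deviation = -15 − 4 = -19°C.
Density altitude = 5500 + 120 × (-19) = 5500 + (-2280) = 3220 ft.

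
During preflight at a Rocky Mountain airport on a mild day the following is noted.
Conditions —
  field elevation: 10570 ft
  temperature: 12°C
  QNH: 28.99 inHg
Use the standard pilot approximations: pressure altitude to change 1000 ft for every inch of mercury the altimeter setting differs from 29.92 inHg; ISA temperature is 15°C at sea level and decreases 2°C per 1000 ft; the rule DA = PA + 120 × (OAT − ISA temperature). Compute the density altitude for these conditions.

13900 ft

Pressure altitude = 10570 + (29.92 − 28.99) × 1000 = 10570 + (+930) = 11500 ft.
ISA temperature at 11500 ft = 15 − 2 × (11500/1000) = -8°C.
ISA deviation = 12 − (-8) = +20°C.
Density altitude = 11500 + 120 × (20) = 13900 ft.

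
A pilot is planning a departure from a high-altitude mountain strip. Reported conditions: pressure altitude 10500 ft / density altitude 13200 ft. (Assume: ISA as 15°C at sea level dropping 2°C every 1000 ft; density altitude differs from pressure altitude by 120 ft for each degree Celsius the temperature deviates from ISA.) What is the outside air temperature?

16.5°C

Density altitude − pressure altitude = 13200 − 10500 = +2700 ft.
At 120 ft/°C that is an ISA deviation of 2700/120 = +22.5°C.
ISA temperature at 10500 ft = 15 − 2 × (10500/1000) = -6°C.
OAT = ISA + deviation = -6 + (+22.5) = 16.5°C.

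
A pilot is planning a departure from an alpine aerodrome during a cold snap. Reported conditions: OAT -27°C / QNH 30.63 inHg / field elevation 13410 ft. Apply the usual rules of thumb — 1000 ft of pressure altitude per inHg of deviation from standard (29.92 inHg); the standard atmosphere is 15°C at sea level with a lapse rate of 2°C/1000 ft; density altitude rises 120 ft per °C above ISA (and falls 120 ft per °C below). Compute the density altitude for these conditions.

Pressure altitude = 13410 + (29.92 − 30.63) × 1000 = 13410 + (-710) = 12700 ft.
ISA temperature at 12700 ft = 15 − 2 × (12700/1000) = -10.4°C.
ISA deviation = -27 − (-10.4) = -16.6°C.
Density altitude = 12700 + 120 × (-16.6) = 10708 ft.

10708 ft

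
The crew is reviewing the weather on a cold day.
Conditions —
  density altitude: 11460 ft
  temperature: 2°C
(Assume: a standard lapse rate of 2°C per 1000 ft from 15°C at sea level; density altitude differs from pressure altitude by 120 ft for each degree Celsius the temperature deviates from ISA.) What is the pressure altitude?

10500 ft

DA = PA + 120 × (OAT − (15 − 2·PA/1000)) = PA + 120·OAT − 1800 + 0.24·PA = 1.24·PA + 120·OAT − 1800.
So 1.24·PA = 11460 − 120 × 2 + 1800 = 13020.
PA = 13020 / 1.24 = 10500 ft.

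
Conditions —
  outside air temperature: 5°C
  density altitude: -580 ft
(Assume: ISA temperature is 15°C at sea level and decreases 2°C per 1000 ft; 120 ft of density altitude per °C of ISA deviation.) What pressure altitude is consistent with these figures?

DA = PA + 120 × (OAT − (15 − 2·PA/1000)) = PA + 120·OAT − 1800 + 0.24·PA = 1.24·PA + 120·OAT − 1800.
So 1.24·PA = -580 − 120 × 5 + 1800 = 620.
PA = 620 / 1.24 = 500 ft.

500 ft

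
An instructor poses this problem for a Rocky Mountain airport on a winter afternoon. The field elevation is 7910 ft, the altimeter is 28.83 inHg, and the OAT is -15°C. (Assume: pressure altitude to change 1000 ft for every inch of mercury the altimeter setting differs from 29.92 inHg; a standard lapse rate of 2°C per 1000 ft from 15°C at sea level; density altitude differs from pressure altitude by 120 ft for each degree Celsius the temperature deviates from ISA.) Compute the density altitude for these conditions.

Pressure altitude = 7910 + (29.92 − 28.83) × 1000 = 7910 + (+1090) = 9000 ft.
ISA temperature at 9000 ft = 15 − 2 × (9000/1000) = -3°C.
ISA deviation = -15 − (-3) = -12°C.
Density altitude = 9000 + 120 × (-12) = 7560 ft.

7560 ft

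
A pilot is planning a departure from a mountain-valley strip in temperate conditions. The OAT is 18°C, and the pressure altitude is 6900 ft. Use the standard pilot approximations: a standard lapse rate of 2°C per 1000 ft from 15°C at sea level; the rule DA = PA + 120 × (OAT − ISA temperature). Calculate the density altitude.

ISA temperature at 6900 ft = 15 − 2 × (6900/1000) = 1.2°C.
ISA deviation = 18 − 1.2 = +16.8°C.
Density altitude = 6900 + 120 × (16.8) = 6900 + (+2016) = 8916 ft.

8916 ft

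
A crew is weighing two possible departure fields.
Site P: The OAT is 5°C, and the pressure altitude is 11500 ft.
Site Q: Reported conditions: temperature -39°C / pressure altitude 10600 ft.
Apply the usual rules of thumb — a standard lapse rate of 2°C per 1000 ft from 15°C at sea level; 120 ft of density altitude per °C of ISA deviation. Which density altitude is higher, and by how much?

Site P: ISA temp = -8°C, deviation +13°C, DA = 11500 + 120 × 13 = 13060 ft.
Site Q: ISA temp = -6.2°C, deviation -32.8°C, DA = 10600 + 120 × (-32.8) = 6664 ft.
Site P is higher by 13060 − 6664 = 6396 ft.

Site P by 6396 ft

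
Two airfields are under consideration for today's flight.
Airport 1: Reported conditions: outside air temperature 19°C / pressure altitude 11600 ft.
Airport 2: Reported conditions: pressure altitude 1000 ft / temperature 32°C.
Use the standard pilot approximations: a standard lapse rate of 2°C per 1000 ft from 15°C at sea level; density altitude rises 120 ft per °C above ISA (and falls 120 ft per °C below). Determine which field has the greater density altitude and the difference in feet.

Airport 1 by 11584 ft

Airport 1: ISA temp = -8.2°C, deviation +27.2°C, DA = 11600 + 120 × 27.2 = 14864 ft.
Airport 2: ISA temp = 13°C, deviation +19°C, DA = 1000 + 120 × 19 = 3280 ft.
Airport 1 is higher by 14864 − 3280 = 11584 ft.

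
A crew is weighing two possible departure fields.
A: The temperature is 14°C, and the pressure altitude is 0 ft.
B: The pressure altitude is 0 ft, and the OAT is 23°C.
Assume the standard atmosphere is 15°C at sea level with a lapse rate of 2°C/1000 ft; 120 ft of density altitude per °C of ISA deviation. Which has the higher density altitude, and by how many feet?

A: ISA temp = 15°C, deviation -1°C, DA = 0 + 120 × (-1) = -120 ft.
B: ISA temp = 15°C, deviation +8°C, DA = 0 + 120 × 8 = 960 ft.
B is higher by 960 − (-120) = 1080 ft.

B by 1080 ft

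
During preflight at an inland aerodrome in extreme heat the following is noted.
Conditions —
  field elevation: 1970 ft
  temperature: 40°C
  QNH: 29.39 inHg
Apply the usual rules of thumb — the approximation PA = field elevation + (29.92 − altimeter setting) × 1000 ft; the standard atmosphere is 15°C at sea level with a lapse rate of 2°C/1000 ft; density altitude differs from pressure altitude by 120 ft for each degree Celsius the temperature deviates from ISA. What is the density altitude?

Pressure altitude = 1970 + (29.92 − 29.39) × 1000 = 1970 + (+530) = 2500 ft.
ISA temperature at 2500 ft = 15 − 2 × (2500/1000) = 10°C.
ISA deviation = 40 − 10 = +30°C.
Density altitude = 2500 + 120 × (30) = 6100 ft.

6100 ft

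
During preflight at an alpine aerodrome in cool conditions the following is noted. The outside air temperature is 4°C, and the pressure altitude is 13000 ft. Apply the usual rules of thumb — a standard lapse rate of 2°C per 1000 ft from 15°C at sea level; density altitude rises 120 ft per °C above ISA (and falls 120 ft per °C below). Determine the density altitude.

ISA temperature at 13000 ft = 15 − 2 × (13000/1000) = -11°C.
ISA deviation = 4 − (-11) = +15°C.
Density altitude = 13000 + 120 × (15) = 13000 + (+1800) = 14800 ft.

14800 ft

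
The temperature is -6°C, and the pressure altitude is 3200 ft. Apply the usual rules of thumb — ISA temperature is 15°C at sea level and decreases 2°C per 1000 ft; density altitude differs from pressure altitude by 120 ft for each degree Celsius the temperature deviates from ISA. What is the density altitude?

ISA temperature at 3200 ft = 15 − 2 × (3200/1000) = 8.6°C.
ISA deviation = -6 − 8.6 = -14.6°C.
Density altitude = 3200 + 120 × (-14.6) = 3200 + (-1752) = 1448 ft.

1448 ft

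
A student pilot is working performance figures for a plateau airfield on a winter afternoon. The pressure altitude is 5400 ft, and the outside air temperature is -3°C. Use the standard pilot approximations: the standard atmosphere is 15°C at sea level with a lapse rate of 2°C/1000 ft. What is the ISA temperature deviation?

ISA temperature at 5400 ft = 15 − 2 × (5400/1000) = 4.2°C.
Deviation = OAT − ISA = -3 − 4.2 = -7.2°C.

ISA-7.2°C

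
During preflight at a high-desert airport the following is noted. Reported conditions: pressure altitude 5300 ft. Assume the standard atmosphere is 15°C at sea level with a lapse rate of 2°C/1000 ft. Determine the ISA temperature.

4.4°C

ISA temperature = 15 − 2 × (5300/1000) = 15 − 10.6 = 4.4°C.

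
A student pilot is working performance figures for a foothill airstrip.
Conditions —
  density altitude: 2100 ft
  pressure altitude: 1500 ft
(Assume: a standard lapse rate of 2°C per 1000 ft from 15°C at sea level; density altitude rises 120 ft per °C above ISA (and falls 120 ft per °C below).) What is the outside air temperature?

17°C

Density altitude − pressure altitude = 2100 − 1500 = +600 ft.
At 120 ft/°C that is an ISA deviation of 600/120 = +5°C.
ISA temperature at 1500 ft = 15 − 2 × (1500/1000) = 12°C.
OAT = ISA + deviation = 12 + (+5) = 17°C.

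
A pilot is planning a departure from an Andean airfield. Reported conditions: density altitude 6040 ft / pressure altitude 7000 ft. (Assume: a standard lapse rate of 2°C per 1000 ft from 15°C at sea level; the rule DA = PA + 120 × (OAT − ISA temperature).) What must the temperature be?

Density altitude − pressure altitude = 6040 − 7000 = -960 ft.
At 120 ft/°C that is an ISA deviation of -960/120 = -8°C.
ISA temperature at 7000 ft = 15 − 2 × (7000/1000) = 1°C.
OAT = ISA + deviation = 1 + (-8) = -7°C.

-7°C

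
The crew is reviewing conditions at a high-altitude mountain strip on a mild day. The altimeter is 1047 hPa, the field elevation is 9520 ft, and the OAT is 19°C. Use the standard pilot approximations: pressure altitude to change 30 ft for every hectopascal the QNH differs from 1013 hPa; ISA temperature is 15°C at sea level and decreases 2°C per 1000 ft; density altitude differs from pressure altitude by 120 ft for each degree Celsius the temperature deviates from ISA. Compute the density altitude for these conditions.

Pressure altitude = 9520 + (1013 − 1047) × 30 = 9520 + (-1020) = 8500 ft.
ISA temperature at 8500 ft = 15 − 2 × (8500/1000) = -2°C.
ISA deviation = 19 − (-2) = +21°C.
Density altitude = 8500 + 120 × (21) = 11020 ft.

11020 ft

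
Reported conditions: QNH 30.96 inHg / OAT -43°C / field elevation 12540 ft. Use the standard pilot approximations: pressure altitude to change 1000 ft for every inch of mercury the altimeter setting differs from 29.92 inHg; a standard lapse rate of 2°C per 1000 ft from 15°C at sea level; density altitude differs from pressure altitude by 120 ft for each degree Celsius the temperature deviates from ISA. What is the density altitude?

Pressure altitude = 12540 + (29.92 − 30.96) × 1000 = 12540 + (-1040) = 11500 ft.
ISA temperature at 11500 ft = 15 − 2 × (11500/1000) = -8°C.
ISA deviation = -43 − (-8) = -35°C.
Density altitude = 11500 + 120 × (-35) = 7300 ft.

7300 ft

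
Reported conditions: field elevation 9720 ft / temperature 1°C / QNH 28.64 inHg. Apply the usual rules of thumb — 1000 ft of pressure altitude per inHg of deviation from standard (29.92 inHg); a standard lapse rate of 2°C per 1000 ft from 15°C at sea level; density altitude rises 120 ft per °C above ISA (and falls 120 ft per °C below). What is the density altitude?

Pressure altitude = 9720 + (29.92 − 28.64) × 1000 = 9720 + (+1280) = 11000 ft.
ISA temperature at 11000 ft = 15 − 2 × (11000/1000) = -7°C.
ISA deviation = 1 − (-7) = +8°C.
Density altitude = 11000 + 120 × (8) = 11960 ft.

11960 ft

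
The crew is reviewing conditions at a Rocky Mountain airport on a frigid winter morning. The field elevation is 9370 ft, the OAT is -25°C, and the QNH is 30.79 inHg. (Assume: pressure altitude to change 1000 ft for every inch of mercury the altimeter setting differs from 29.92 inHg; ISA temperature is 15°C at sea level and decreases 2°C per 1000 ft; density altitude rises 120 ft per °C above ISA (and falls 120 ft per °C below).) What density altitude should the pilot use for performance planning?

5740 ft

Pressure altitude = 9370 + (29.92 − 30.79) × 1000 = 9370 + (-870) = 8500 ft.
ISA temperature at 8500 ft = 15 − 2 × (8500/1000) = -2°C.
ISA deviation = -25 − (-2) = -23°C.
Density altitude = 8500 + 120 × (-23) = 5740 ft.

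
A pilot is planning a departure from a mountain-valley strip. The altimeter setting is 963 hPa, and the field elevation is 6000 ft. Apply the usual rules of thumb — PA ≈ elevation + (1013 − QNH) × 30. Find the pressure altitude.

7500 ft

Pressure correction = (1013 − 963) × 30 = +1500 ft.
Pressure altitude = 6000 + (+1500) = 7500 ft.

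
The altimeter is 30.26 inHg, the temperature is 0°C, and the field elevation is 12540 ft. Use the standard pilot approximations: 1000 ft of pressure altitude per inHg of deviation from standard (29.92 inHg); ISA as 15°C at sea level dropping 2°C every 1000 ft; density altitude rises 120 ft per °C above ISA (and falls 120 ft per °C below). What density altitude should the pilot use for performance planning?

Pressure altitude = 12540 + (29.92 − 30.26) × 1000 = 12540 + (-340) = 12200 ft.
ISA temperature at 12200 ft = 15 − 2 × (12200/1000) = -9.4°C.
ISA deviation = 0 − (-9.4) = +9.4°C.
Density altitude = 12200 + 120 × (9.4) = 13328 ft.

13328 ft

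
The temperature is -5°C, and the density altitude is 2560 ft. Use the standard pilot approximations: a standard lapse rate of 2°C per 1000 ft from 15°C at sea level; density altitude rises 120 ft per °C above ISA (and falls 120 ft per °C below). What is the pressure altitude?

DA = PA + 120 × (OAT − (15 − 2·PA/1000)) = PA + 120·OAT − 1800 + 0.24·PA = 1.24·PA + 120·OAT − 1800.
So 1.24·PA = 2560 − 120 × (-5) + 1800 = 4960.
PA = 4960 / 1.24 = 4000 ft.

4000 ft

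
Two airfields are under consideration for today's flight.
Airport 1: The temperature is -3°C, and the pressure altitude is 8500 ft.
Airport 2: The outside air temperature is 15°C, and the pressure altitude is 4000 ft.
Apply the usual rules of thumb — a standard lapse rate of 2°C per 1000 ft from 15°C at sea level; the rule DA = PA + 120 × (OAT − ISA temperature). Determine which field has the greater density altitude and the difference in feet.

Airport 1: ISA temp = -2°C, deviation -1°C, DA = 8500 + 120 × (-1) = 8380 ft.
Airport 2: ISA temp = 7°C, deviation +8°C, DA = 4000 + 120 × 8 = 4960 ft.
Airport 1 is higher by 8380 − 4960 = 3420 ft.

Airport 1 by 3420 ft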